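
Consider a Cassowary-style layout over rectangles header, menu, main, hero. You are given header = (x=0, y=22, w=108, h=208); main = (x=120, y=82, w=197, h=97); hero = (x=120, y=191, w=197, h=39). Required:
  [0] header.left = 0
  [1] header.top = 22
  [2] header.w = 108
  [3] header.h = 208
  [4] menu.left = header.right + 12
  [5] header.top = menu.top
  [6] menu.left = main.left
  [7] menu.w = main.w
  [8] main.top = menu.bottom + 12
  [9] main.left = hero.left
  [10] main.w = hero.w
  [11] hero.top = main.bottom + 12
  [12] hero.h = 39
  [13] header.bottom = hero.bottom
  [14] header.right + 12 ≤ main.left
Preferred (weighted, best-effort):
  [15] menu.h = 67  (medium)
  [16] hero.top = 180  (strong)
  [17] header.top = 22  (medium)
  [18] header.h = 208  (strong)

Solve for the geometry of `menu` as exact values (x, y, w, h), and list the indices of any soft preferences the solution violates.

1. menu.x = 120  [menu.left = header.right + 12]
2. menu.y = 22  [header.top = menu.top]
3. menu.w = 197  [menu.w = main.w]
4. menu.h = 48  [main.top = menu.bottom + 12]

menu = (x=120, y=22, w=197, h=48)
violated soft preferences: 15, 16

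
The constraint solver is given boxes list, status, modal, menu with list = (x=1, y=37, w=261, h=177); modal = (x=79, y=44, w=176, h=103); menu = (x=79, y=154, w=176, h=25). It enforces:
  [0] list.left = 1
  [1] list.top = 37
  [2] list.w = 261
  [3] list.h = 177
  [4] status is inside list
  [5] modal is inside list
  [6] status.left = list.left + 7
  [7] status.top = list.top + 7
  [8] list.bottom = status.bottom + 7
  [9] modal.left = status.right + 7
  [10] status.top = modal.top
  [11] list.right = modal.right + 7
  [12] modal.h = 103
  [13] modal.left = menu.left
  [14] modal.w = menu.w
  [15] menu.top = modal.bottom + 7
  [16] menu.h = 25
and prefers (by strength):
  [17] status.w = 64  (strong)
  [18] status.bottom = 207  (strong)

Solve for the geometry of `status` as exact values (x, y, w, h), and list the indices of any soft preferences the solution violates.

status = (x=8, y=44, w=64, h=163)
violated soft preferences: none

1. status.x = 8  [status.left = list.left + 7]
2. status.y = 44  [status.top = list.top + 7]
3. status.h = 163  [list.bottom = status.bottom + 7]
4. status.w = 64  [modal.left = status.right + 7]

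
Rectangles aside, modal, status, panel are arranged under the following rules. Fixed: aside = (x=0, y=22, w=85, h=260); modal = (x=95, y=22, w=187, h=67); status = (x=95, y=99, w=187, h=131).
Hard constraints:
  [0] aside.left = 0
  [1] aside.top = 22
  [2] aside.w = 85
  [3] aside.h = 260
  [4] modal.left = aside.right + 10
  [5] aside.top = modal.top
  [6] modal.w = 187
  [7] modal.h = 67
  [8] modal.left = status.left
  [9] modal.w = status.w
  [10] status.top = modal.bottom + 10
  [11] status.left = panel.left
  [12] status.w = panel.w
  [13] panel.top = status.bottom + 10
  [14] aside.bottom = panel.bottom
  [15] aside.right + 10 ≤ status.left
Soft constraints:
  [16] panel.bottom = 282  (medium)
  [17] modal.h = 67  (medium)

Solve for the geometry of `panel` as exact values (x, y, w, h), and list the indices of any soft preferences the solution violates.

panel = (x=95, y=240, w=187, h=42)
violated soft preferences: none

1. panel.x = 95  [status.left = panel.left]
2. panel.w = 187  [status.w = panel.w]
3. panel.y = 240  [panel.top = status.bottom + 10]
4. panel.h = 42  [aside.bottom = panel.bottom]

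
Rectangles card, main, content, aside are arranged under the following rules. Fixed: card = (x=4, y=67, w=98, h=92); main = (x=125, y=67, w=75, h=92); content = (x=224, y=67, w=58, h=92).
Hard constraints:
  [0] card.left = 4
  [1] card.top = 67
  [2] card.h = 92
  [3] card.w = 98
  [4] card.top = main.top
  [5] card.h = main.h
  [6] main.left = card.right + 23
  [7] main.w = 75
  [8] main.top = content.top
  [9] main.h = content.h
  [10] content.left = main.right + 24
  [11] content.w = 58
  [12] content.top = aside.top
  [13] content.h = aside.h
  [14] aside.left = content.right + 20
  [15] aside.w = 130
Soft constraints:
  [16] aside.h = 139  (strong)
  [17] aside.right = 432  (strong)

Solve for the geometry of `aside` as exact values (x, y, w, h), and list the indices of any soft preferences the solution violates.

aside = (x=302, y=67, w=130, h=92)
violated soft preferences: 16

1. aside.y = 67  [content.top = aside.top]
2. aside.h = 92  [content.h = aside.h]
3. aside.x = 302  [aside.left = content.right + 20]
4. aside.w = 130  [aside.w = 130]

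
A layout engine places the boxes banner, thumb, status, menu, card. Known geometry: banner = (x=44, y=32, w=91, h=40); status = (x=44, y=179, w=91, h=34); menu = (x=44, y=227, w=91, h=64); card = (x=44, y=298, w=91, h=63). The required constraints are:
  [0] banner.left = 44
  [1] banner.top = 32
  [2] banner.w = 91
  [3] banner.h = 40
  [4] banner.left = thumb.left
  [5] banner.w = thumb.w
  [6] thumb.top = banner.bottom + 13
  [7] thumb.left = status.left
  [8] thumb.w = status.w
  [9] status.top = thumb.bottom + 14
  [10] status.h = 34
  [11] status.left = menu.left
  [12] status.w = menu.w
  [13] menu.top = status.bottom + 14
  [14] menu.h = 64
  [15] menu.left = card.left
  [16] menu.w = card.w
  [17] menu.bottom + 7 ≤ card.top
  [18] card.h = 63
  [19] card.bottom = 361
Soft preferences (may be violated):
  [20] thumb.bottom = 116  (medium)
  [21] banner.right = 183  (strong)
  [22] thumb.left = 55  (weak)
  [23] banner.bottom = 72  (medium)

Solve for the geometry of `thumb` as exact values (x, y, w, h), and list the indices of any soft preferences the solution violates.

thumb = (x=44, y=85, w=91, h=80)
violated soft preferences: 20, 21, 22

1. thumb.x = 44  [banner.left = thumb.left]
2. thumb.w = 91  [banner.w = thumb.w]
3. thumb.y = 85  [thumb.top = banner.bottom + 13]
4. thumb.h = 80  [status.top = thumb.bottom + 14]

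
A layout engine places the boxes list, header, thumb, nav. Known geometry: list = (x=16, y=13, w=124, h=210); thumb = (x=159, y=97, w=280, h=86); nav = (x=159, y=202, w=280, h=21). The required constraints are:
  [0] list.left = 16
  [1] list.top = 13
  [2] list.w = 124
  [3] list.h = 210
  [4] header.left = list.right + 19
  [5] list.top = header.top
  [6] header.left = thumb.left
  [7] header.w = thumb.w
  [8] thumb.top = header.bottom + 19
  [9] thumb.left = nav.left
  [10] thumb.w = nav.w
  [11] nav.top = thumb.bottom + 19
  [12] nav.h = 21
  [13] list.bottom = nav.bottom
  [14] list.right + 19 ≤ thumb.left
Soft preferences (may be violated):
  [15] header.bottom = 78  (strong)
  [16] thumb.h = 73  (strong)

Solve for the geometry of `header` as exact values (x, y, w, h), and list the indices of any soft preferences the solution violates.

1. header.x = 159  [header.left = list.right + 19]
2. header.y = 13  [list.top = header.top]
3. header.w = 280  [header.w = thumb.w]
4. header.h = 65  [thumb.top = header.bottom + 19]

header = (x=159, y=13, w=280, h=65)
violated soft preferences: 16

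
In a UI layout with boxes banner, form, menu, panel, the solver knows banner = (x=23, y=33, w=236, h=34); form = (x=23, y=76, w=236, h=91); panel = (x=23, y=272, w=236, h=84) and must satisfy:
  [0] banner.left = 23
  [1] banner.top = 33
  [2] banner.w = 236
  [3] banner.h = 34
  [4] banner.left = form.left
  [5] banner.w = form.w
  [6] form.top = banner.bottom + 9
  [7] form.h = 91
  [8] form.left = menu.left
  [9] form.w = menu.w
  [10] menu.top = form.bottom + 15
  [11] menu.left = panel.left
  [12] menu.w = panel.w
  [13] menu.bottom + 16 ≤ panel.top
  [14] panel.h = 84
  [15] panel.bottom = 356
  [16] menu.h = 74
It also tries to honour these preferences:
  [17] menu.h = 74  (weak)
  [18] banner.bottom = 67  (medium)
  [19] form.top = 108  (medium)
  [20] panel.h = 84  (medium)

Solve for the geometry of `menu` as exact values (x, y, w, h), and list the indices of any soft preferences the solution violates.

1. menu.x = 23  [form.left = menu.left]
2. menu.w = 236  [form.w = menu.w]
3. menu.y = 182  [menu.top = form.bottom + 15]
4. menu.h = 74  [menu.h = 74]

menu = (x=23, y=182, w=236, h=74)
violated soft preferences: 19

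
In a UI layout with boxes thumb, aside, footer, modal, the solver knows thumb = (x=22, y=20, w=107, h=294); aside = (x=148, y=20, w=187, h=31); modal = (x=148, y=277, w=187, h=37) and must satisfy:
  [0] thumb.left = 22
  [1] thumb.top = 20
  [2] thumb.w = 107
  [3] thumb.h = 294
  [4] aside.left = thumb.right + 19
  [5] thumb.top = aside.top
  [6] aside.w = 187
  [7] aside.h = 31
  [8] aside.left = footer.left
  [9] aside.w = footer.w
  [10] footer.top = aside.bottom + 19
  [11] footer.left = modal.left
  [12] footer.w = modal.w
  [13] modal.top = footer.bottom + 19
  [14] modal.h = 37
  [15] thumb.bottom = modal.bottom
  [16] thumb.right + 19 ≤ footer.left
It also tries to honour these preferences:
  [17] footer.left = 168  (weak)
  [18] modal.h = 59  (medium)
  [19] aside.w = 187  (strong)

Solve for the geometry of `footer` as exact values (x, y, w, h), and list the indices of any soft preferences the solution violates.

1. footer.x = 148  [aside.left = footer.left]
2. footer.w = 187  [aside.w = footer.w]
3. footer.y = 70  [footer.top = aside.bottom + 19]
4. footer.h = 188  [modal.top = footer.bottom + 19]

footer = (x=148, y=70, w=187, h=188)
violated soft preferences: 17, 18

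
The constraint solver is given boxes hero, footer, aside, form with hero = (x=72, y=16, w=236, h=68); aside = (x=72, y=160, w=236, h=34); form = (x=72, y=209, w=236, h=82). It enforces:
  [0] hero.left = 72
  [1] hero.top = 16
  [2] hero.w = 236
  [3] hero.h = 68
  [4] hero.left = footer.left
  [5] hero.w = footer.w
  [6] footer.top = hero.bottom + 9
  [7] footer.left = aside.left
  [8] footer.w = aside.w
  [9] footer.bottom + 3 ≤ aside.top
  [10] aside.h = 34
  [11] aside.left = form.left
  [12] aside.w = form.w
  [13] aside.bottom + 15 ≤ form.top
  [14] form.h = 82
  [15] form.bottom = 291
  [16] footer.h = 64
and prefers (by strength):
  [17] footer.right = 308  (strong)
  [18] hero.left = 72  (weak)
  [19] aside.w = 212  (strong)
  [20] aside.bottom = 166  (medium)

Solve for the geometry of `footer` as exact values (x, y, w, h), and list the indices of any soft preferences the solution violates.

1. footer.x = 72  [hero.left = footer.left]
2. footer.w = 236  [hero.w = footer.w]
3. footer.y = 93  [footer.top = hero.bottom + 9]
4. footer.h = 64  [footer.h = 64]

footer = (x=72, y=93, w=236, h=64)
violated soft preferences: 19, 20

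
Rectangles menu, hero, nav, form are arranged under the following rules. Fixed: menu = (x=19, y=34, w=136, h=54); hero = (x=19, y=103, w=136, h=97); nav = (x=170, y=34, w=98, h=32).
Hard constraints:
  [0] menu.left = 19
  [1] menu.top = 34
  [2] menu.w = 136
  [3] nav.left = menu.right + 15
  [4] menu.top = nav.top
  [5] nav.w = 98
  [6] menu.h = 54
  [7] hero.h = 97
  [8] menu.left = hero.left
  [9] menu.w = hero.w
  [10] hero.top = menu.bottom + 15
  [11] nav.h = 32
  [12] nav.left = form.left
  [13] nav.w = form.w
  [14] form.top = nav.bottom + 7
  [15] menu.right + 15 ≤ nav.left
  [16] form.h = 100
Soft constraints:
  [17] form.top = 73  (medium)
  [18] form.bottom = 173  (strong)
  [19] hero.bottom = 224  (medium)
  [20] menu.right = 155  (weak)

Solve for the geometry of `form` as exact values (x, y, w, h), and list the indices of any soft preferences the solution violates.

form = (x=170, y=73, w=98, h=100)
violated soft preferences: 19

1. form.x = 170  [nav.left = form.left]
2. form.w = 98  [nav.w = form.w]
3. form.y = 73  [form.top = nav.bottom + 7]
4. form.h = 100  [form.h = 100]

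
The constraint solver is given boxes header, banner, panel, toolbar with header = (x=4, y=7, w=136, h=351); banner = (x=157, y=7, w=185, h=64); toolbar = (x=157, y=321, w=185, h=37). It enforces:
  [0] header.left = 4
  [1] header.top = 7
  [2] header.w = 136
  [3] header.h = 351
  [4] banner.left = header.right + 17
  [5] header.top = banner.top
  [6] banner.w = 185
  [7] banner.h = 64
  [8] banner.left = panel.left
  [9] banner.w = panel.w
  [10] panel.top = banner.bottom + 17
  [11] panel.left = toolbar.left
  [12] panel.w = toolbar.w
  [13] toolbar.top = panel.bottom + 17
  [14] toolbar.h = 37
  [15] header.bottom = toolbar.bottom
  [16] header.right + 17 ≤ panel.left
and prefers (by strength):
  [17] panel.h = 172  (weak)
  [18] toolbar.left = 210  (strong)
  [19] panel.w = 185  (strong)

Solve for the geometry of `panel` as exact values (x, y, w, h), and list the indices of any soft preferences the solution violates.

panel = (x=157, y=88, w=185, h=216)
violated soft preferences: 17, 18

1. panel.x = 157  [banner.left = panel.left]
2. panel.w = 185  [banner.w = panel.w]
3. panel.y = 88  [panel.top = banner.bottom + 17]
4. panel.h = 216  [toolbar.top = panel.bottom + 17]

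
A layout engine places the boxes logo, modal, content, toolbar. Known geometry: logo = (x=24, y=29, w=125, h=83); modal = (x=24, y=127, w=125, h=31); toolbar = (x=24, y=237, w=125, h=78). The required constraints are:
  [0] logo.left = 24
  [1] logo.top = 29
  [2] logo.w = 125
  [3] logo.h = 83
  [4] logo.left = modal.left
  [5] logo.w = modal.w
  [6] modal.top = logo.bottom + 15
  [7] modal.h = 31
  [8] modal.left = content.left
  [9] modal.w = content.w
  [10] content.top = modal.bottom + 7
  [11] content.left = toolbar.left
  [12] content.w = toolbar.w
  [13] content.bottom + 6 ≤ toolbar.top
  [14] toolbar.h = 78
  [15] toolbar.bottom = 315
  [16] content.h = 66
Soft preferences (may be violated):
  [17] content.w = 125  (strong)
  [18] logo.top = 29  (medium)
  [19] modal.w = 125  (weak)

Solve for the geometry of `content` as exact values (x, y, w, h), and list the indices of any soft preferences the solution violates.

1. content.x = 24  [modal.left = content.left]
2. content.w = 125  [modal.w = content.w]
3. content.y = 165  [content.top = modal.bottom + 7]
4. content.h = 66  [content.h = 66]

content = (x=24, y=165, w=125, h=66)
violated soft preferences: none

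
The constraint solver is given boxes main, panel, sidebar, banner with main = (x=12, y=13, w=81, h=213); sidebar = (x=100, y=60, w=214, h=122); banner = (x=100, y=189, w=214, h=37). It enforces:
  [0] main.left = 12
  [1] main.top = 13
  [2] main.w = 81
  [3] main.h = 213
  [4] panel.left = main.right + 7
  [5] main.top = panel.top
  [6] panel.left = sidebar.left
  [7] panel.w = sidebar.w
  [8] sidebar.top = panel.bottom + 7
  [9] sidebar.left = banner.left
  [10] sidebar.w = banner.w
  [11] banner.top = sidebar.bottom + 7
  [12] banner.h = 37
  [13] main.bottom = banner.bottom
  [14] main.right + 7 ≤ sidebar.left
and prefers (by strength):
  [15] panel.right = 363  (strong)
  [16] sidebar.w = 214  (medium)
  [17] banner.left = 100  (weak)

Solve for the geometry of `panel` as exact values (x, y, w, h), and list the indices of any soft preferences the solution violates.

1. panel.x = 100  [panel.left = main.right + 7]
2. panel.y = 13  [main.top = panel.top]
3. panel.w = 214  [panel.w = sidebar.w]
4. panel.h = 40  [sidebar.top = panel.bottom + 7]

panel = (x=100, y=13, w=214, h=40)
violated soft preferences: 15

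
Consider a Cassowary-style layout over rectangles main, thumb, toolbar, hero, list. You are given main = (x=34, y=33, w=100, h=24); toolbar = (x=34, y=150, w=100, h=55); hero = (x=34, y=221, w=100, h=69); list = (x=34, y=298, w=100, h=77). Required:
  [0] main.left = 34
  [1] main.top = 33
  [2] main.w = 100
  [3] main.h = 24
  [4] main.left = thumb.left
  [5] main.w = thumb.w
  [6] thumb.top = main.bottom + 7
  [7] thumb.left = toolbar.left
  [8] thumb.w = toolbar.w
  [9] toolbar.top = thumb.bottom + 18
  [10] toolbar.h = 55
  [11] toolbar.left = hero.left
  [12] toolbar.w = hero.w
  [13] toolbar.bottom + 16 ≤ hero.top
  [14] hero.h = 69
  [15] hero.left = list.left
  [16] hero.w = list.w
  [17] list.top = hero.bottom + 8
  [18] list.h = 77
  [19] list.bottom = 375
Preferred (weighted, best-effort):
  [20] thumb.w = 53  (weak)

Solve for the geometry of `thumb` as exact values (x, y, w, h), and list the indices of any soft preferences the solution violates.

1. thumb.x = 34  [main.left = thumb.left]
2. thumb.w = 100  [main.w = thumb.w]
3. thumb.y = 64  [thumb.top = main.bottom + 7]
4. thumb.h = 68  [toolbar.top = thumb.bottom + 18]

thumb = (x=34, y=64, w=100, h=68)
violated soft preferences: 20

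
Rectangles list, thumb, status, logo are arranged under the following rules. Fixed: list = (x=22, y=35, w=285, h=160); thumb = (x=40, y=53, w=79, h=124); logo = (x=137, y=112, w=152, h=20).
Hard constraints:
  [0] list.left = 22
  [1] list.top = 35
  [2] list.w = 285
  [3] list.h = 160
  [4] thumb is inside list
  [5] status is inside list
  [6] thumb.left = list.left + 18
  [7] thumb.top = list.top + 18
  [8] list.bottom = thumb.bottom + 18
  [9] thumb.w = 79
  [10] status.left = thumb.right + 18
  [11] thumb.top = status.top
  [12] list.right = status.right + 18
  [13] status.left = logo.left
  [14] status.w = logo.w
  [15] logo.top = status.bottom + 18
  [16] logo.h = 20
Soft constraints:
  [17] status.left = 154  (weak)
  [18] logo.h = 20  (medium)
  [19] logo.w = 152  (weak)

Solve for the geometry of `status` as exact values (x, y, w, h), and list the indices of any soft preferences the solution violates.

1. status.x = 137  [status.left = thumb.right + 18]
2. status.y = 53  [thumb.top = status.top]
3. status.w = 152  [list.right = status.right + 18]
4. status.h = 41  [logo.top = status.bottom + 18]

status = (x=137, y=53, w=152, h=41)
violated soft preferences: 17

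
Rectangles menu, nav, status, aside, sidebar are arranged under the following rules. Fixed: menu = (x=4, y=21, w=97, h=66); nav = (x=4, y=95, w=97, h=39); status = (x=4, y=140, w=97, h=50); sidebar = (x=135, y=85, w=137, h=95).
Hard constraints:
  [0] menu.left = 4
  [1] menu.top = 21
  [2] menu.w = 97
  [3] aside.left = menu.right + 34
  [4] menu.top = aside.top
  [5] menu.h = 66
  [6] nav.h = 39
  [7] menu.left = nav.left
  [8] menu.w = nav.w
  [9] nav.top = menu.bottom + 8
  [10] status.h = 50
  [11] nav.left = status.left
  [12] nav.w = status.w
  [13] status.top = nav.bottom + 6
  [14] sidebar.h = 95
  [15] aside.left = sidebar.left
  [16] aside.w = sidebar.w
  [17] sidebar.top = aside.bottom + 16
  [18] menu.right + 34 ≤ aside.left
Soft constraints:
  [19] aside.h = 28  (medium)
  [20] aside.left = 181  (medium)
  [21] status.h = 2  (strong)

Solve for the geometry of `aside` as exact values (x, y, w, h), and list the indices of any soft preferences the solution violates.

1. aside.x = 135  [aside.left = menu.right + 34]
2. aside.y = 21  [menu.top = aside.top]
3. aside.w = 137  [aside.w = sidebar.w]
4. aside.h = 48  [sidebar.top = aside.bottom + 16]

aside = (x=135, y=21, w=137, h=48)
violated soft preferences: 19, 20, 21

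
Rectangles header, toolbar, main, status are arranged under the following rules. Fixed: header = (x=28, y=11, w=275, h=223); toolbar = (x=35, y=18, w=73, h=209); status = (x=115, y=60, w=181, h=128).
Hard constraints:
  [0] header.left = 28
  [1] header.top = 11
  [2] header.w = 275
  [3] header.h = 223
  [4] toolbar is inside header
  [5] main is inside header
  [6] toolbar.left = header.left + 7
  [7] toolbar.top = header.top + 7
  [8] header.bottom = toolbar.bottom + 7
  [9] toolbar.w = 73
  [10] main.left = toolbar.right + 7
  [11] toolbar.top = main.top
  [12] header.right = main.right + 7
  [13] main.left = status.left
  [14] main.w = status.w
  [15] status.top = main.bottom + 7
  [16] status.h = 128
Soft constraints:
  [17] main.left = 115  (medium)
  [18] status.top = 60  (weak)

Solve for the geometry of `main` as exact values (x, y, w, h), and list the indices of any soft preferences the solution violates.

main = (x=115, y=18, w=181, h=35)
violated soft preferences: none

1. main.x = 115  [main.left = toolbar.right + 7]
2. main.y = 18  [toolbar.top = main.top]
3. main.w = 181  [header.right = main.right + 7]
4. main.h = 35  [status.top = main.bottom + 7]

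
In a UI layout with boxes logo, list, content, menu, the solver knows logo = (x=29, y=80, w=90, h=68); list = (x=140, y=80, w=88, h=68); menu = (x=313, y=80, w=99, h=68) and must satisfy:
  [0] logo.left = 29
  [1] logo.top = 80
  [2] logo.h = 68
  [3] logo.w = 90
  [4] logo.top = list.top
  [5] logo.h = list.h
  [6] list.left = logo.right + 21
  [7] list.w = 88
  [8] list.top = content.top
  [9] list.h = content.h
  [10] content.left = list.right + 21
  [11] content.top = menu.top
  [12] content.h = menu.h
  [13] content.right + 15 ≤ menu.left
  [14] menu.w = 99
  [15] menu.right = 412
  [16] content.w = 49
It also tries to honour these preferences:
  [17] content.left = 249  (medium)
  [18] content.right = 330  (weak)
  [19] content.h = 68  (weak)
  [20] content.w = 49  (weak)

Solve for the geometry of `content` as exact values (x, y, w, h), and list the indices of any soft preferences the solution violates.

content = (x=249, y=80, w=49, h=68)
violated soft preferences: 18

1. content.y = 80  [list.top = content.top]
2. content.h = 68  [list.h = content.h]
3. content.x = 249  [content.left = list.right + 21]
4. content.w = 49  [content.w = 49]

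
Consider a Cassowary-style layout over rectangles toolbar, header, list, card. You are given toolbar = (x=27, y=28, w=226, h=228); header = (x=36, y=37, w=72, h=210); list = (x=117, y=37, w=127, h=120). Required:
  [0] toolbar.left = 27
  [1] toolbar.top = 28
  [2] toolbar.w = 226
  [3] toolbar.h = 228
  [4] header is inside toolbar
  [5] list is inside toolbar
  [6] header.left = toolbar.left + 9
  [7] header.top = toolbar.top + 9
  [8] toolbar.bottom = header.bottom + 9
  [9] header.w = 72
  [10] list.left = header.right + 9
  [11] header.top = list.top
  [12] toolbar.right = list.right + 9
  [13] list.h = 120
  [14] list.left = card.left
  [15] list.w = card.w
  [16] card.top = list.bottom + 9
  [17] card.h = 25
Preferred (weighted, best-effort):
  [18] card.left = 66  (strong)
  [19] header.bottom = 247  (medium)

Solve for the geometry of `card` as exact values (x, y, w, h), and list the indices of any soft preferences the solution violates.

1. card.x = 117  [list.left = card.left]
2. card.w = 127  [list.w = card.w]
3. card.y = 166  [card.top = list.bottom + 9]
4. card.h = 25  [card.h = 25]

card = (x=117, y=166, w=127, h=25)
violated soft preferences: 18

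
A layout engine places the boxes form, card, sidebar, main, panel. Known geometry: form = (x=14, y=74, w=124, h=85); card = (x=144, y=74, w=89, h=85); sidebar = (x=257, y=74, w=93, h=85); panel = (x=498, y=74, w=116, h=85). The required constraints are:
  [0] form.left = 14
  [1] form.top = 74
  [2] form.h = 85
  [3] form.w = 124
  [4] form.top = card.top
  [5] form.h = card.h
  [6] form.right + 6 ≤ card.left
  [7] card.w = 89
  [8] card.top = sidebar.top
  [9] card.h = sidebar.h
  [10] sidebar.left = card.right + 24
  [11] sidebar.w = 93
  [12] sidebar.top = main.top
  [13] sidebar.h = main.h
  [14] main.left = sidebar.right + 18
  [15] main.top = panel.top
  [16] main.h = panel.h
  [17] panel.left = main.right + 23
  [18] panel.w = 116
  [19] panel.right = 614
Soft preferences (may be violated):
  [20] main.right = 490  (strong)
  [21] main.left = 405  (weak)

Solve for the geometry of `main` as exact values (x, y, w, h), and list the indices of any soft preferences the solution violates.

1. main.y = 74  [sidebar.top = main.top]
2. main.h = 85  [sidebar.h = main.h]
3. main.x = 368  [main.left = sidebar.right + 18]
4. main.w = 107  [panel.left = main.right + 23]

main = (x=368, y=74, w=107, h=85)
violated soft preferences: 20, 21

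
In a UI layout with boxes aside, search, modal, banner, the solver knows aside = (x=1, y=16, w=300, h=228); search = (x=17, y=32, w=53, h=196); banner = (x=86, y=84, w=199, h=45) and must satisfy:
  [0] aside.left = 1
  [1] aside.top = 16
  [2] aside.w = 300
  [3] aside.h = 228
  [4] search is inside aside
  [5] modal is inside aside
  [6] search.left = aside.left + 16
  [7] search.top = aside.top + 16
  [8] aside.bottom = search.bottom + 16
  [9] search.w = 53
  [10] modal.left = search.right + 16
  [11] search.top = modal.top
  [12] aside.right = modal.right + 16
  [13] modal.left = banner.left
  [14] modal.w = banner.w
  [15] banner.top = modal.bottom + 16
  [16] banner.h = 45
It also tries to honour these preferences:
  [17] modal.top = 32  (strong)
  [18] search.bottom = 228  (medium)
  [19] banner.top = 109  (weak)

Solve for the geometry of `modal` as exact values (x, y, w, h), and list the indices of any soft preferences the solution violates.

1. modal.x = 86  [modal.left = search.right + 16]
2. modal.y = 32  [search.top = modal.top]
3. modal.w = 199  [aside.right = modal.right + 16]
4. modal.h = 36  [banner.top = modal.bottom + 16]

modal = (x=86, y=32, w=199, h=36)
violated soft preferences: 19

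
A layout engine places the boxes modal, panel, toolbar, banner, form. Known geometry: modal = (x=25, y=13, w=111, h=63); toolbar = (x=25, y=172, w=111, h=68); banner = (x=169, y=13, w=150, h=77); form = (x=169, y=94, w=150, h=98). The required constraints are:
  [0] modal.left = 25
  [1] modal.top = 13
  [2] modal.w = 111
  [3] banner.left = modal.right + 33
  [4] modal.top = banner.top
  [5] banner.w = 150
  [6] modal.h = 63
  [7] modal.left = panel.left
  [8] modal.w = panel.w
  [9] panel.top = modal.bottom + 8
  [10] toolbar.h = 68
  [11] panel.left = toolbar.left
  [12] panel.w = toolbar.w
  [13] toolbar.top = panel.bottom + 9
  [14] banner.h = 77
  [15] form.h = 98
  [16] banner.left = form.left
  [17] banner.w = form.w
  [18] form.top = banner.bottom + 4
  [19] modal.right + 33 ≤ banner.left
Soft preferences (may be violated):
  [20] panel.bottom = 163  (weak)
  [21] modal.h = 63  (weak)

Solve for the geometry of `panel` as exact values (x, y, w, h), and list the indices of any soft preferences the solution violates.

1. panel.x = 25  [modal.left = panel.left]
2. panel.w = 111  [modal.w = panel.w]
3. panel.y = 84  [panel.top = modal.bottom + 8]
4. panel.h = 79  [toolbar.top = panel.bottom + 9]

panel = (x=25, y=84, w=111, h=79)
violated soft preferences: none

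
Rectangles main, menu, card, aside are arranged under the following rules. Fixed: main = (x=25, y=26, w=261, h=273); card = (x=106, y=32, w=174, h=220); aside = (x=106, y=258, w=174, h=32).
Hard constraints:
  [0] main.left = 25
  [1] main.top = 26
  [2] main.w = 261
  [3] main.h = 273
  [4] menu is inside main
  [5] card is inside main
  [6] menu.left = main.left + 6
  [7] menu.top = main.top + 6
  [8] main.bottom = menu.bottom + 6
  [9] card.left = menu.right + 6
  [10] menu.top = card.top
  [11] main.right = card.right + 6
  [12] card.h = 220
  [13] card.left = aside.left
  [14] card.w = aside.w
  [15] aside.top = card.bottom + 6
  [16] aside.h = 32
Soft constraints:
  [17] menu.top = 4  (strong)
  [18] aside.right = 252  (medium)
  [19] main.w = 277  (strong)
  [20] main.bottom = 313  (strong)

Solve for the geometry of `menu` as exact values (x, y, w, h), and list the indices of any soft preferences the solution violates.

1. menu.x = 31  [menu.left = main.left + 6]
2. menu.y = 32  [menu.top = main.top + 6]
3. menu.h = 261  [main.bottom = menu.bottom + 6]
4. menu.w = 69  [card.left = menu.right + 6]

menu = (x=31, y=32, w=69, h=261)
violated soft preferences: 17, 18, 19, 20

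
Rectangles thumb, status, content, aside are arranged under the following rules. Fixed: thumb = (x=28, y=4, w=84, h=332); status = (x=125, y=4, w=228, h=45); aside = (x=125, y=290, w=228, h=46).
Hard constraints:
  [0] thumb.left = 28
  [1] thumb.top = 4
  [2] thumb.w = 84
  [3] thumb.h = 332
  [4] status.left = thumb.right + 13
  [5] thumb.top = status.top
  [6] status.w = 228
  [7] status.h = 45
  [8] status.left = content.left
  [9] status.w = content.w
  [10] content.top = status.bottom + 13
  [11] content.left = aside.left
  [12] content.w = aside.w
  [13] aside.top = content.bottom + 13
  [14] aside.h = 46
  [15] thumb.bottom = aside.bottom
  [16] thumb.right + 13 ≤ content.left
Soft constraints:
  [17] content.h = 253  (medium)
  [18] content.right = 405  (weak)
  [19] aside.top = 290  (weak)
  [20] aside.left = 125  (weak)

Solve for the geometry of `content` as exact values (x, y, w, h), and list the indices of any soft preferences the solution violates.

1. content.x = 125  [status.left = content.left]
2. content.w = 228  [status.w = content.w]
3. content.y = 62  [content.top = status.bottom + 13]
4. content.h = 215  [aside.top = content.bottom + 13]

content = (x=125, y=62, w=228, h=215)
violated soft preferences: 17, 18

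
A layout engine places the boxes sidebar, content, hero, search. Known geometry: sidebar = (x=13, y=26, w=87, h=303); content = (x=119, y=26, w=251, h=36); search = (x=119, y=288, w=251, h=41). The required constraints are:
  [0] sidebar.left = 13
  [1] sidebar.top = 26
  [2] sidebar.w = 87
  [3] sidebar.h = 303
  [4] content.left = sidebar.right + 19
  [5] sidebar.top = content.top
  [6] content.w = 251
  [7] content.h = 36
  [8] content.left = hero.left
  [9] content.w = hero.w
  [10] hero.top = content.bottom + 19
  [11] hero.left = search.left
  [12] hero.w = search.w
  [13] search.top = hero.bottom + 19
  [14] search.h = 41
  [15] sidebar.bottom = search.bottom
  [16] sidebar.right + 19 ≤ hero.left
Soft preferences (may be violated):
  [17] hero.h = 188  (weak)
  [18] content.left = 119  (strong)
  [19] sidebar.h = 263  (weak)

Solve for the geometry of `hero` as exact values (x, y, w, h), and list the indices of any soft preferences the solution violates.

hero = (x=119, y=81, w=251, h=188)
violated soft preferences: 19

1. hero.x = 119  [content.left = hero.left]
2. hero.w = 251  [content.w = hero.w]
3. hero.y = 81  [hero.top = content.bottom + 19]
4. hero.h = 188  [search.top = hero.bottom + 19]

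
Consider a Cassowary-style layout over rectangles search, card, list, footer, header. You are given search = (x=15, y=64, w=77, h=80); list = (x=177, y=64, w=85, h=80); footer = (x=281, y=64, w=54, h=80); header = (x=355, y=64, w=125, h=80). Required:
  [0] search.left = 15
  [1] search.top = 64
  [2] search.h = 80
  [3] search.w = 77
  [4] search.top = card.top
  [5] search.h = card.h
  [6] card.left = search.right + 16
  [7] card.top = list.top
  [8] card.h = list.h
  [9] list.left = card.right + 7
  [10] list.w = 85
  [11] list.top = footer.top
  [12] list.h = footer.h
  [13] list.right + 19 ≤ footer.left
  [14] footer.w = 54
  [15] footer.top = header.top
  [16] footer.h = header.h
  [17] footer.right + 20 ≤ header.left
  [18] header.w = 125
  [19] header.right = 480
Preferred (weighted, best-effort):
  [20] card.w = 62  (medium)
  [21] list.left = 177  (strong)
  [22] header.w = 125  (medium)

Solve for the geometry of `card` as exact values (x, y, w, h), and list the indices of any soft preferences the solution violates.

card = (x=108, y=64, w=62, h=80)
violated soft preferences: none

1. card.y = 64  [search.top = card.top]
2. card.h = 80  [search.h = card.h]
3. card.x = 108  [card.left = search.right + 16]
4. card.w = 62  [list.left = card.right + 7]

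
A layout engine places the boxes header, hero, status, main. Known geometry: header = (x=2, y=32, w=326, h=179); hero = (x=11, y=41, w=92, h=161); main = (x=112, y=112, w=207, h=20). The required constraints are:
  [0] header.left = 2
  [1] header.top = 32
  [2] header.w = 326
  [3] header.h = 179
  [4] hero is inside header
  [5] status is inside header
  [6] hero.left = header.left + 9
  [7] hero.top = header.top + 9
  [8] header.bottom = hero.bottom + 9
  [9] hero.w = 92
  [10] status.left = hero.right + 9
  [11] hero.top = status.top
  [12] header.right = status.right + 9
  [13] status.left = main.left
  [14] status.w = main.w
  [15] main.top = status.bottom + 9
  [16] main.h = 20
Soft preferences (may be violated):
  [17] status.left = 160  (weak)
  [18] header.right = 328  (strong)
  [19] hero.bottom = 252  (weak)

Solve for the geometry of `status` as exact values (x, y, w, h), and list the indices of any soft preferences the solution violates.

1. status.x = 112  [status.left = hero.right + 9]
2. status.y = 41  [hero.top = status.top]
3. status.w = 207  [header.right = status.right + 9]
4. status.h = 62  [main.top = status.bottom + 9]

status = (x=112, y=41, w=207, h=62)
violated soft preferences: 17, 19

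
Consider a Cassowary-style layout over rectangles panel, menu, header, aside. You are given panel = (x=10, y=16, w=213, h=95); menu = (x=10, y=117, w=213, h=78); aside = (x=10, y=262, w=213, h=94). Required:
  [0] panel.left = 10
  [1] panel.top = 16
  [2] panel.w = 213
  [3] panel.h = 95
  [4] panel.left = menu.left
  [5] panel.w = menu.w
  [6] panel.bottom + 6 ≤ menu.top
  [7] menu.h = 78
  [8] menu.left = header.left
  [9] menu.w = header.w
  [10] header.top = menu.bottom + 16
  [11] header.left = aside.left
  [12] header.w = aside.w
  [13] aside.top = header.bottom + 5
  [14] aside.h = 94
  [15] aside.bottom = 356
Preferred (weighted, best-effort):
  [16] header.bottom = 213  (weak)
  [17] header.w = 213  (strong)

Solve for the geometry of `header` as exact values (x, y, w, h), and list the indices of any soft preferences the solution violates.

header = (x=10, y=211, w=213, h=46)
violated soft preferences: 16

1. header.x = 10  [menu.left = header.left]
2. header.w = 213  [menu.w = header.w]
3. header.y = 211  [header.top = menu.bottom + 16]
4. header.h = 46  [aside.top = header.bottom + 5]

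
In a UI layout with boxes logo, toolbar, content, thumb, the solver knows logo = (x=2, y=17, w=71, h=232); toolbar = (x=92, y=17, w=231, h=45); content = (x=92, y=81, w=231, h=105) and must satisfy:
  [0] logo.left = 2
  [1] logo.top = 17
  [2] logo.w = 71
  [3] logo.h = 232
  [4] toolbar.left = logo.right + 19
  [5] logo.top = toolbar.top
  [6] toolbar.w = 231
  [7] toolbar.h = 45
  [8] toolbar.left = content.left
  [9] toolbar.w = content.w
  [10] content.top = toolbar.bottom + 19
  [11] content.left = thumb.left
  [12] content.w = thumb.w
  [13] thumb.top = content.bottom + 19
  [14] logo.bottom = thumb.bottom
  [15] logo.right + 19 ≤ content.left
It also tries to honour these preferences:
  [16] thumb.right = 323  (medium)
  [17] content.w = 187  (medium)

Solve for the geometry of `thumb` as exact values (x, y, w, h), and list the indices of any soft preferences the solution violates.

thumb = (x=92, y=205, w=231, h=44)
violated soft preferences: 17

1. thumb.x = 92  [content.left = thumb.left]
2. thumb.w = 231  [content.w = thumb.w]
3. thumb.y = 205  [thumb.top = content.bottom + 19]
4. thumb.h = 44  [logo.bottom = thumb.bottom]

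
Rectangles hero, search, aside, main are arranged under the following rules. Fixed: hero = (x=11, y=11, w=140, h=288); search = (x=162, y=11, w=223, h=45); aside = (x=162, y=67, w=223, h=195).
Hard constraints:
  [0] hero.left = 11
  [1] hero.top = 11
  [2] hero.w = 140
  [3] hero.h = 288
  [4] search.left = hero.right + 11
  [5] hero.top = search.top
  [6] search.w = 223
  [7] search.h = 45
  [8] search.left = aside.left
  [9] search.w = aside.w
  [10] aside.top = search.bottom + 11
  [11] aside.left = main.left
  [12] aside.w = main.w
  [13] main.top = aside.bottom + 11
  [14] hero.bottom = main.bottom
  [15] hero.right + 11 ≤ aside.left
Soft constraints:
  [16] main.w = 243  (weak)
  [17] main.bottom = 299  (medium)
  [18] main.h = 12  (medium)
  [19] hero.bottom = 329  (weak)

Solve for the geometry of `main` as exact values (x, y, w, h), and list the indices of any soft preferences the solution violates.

main = (x=162, y=273, w=223, h=26)
violated soft preferences: 16, 18, 19

1. main.x = 162  [aside.left = main.left]
2. main.w = 223  [aside.w = main.w]
3. main.y = 273  [main.top = aside.bottom + 11]
4. main.h = 26  [hero.bottom = main.bottom]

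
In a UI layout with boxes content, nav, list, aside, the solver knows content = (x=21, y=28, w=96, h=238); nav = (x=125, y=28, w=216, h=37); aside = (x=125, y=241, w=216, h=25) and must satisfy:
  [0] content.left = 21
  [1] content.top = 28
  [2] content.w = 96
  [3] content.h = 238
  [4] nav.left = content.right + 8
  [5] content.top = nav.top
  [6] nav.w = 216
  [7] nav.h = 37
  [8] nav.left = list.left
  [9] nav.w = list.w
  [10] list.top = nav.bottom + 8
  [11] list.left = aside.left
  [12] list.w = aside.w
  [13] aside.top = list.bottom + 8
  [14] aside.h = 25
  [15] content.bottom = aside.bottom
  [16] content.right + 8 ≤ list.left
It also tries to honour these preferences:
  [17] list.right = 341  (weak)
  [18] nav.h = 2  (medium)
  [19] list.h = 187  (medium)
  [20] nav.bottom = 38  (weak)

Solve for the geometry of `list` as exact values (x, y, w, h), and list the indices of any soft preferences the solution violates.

list = (x=125, y=73, w=216, h=160)
violated soft preferences: 18, 19, 20

1. list.x = 125  [nav.left = list.left]
2. list.w = 216  [nav.w = list.w]
3. list.y = 73  [list.top = nav.bottom + 8]
4. list.h = 160  [aside.top = list.bottom + 8]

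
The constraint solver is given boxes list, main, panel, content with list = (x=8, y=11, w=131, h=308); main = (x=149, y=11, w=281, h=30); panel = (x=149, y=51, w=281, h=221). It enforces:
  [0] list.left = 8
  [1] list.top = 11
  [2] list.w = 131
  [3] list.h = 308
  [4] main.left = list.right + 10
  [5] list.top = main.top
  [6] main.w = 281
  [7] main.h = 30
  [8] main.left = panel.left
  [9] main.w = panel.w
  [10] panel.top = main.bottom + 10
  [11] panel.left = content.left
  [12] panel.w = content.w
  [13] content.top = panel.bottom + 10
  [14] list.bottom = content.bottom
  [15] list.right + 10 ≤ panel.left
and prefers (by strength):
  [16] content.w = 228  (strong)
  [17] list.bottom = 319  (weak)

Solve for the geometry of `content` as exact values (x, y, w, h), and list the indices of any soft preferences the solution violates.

content = (x=149, y=282, w=281, h=37)
violated soft preferences: 16

1. content.x = 149  [panel.left = content.left]
2. content.w = 281  [panel.w = content.w]
3. content.y = 282  [content.top = panel.bottom + 10]
4. content.h = 37  [list.bottom = content.bottom]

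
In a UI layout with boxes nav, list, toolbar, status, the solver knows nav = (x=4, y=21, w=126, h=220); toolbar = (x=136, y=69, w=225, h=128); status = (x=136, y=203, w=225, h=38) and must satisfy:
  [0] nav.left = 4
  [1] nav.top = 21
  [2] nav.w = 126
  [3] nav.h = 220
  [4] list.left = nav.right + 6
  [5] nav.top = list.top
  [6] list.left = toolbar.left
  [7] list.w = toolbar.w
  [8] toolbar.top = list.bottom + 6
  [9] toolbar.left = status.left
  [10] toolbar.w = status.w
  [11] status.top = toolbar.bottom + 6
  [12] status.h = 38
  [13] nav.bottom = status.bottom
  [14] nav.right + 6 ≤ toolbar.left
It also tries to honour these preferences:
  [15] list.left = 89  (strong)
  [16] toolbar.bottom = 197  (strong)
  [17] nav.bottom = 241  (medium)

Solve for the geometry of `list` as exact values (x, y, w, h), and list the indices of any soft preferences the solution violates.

1. list.x = 136  [list.left = nav.right + 6]
2. list.y = 21  [nav.top = list.top]
3. list.w = 225  [list.w = toolbar.w]
4. list.h = 42  [toolbar.top = list.bottom + 6]

list = (x=136, y=21, w=225, h=42)
violated soft preferences: 15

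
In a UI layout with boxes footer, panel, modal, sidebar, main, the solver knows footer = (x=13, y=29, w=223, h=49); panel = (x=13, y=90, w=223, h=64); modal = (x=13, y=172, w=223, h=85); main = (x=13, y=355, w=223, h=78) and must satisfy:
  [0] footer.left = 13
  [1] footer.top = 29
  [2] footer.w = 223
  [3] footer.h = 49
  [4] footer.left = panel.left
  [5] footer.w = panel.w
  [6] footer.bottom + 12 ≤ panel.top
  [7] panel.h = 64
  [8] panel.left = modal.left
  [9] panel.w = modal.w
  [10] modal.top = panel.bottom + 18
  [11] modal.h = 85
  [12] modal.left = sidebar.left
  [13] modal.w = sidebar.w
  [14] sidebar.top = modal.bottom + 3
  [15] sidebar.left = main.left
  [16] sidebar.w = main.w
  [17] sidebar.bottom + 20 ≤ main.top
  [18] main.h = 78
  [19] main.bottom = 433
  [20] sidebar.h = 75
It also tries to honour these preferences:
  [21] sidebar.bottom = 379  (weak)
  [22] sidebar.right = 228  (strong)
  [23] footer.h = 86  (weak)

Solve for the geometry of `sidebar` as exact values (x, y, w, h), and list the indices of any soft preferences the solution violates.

sidebar = (x=13, y=260, w=223, h=75)
violated soft preferences: 21, 22, 23

1. sidebar.x = 13  [modal.left = sidebar.left]
2. sidebar.w = 223  [modal.w = sidebar.w]
3. sidebar.y = 260  [sidebar.top = modal.bottom + 3]
4. sidebar.h = 75  [sidebar.h = 75]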